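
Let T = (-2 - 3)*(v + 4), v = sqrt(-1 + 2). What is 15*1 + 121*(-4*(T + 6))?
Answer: 9211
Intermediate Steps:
v = 1 (v = sqrt(1) = 1)
T = -25 (T = (-2 - 3)*(1 + 4) = -5*5 = -25)
15*1 + 121*(-4*(T + 6)) = 15*1 + 121*(-4*(-25 + 6)) = 15 + 121*(-4*(-19)) = 15 + 121*76 = 15 + 9196 = 9211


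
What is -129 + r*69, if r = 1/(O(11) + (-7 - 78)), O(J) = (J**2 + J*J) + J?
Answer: -7201/56 ≈ -128.59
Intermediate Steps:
O(J) = J + 2*J**2 (O(J) = (J**2 + J**2) + J = 2*J**2 + J = J + 2*J**2)
r = 1/168 (r = 1/(11*(1 + 2*11) + (-7 - 78)) = 1/(11*(1 + 22) - 85) = 1/(11*23 - 85) = 1/(253 - 85) = 1/168 ≈ 0.0059524)
-129 + r*69 = -129 + (1/168)*69 = -129 + 23/56 = -7201/56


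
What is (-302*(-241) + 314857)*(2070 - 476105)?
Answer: -183754453365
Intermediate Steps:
(-302*(-241) + 314857)*(2070 - 476105) = (72782 + 314857)*(-474035) = 387639*(-474035) = -183754453365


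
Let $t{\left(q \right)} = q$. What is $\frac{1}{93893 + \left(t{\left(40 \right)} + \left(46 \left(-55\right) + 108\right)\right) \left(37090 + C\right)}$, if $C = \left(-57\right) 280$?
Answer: $- \frac{1}{50237767} \approx -1.9905 \cdot 10^{-8}$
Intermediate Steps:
$C = -15960$
$\frac{1}{93893 + \left(t{\left(40 \right)} + \left(46 \left(-55\right) + 108\right)\right) \left(37090 + C\right)} = \frac{1}{93893 + \left(40 + \left(46 \left(-55\right) + 108\right)\right) \left(37090 - 15960\right)} = \frac{1}{93893 + \left(40 + \left(-2530 + 108\right)\right) 21130} = \frac{1}{93893 + \left(40 - 2422\right) 21130} = \frac{1}{93893 - 50331660} = \frac{1}{-50237767} = - \frac{1}{50237767}$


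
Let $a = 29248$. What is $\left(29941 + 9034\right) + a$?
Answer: $68223$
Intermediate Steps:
$\left(29941 + 9034\right) + a = \left(29941 + 9034\right) + 29248 = 38975 + 29248 = 68223$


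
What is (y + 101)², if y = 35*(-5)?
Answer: 5476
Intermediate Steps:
y = -175
(y + 101)² = (-175 + 101)² = (-74)² = 5476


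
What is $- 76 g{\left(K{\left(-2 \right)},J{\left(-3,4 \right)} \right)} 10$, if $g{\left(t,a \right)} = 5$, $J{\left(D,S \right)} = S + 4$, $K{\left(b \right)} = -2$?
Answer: $-3800$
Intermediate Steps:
$J{\left(D,S \right)} = 4 + S$
$- 76 g{\left(K{\left(-2 \right)},J{\left(-3,4 \right)} \right)} 10 = \left(-76\right) 5 \cdot 10 = \left(-380\right) 10 = -3800$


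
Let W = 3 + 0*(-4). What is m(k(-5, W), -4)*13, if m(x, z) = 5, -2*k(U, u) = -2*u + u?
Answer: 65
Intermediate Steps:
W = 3 (W = 3 + 0 = 3)
k(U, u) = u/2 (k(U, u) = -(-2*u + u)/2 = -(-1)*u/2 = u/2)
m(k(-5, W), -4)*13 = 5*13 = 65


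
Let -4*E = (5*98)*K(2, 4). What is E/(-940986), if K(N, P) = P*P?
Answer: 980/470493 ≈ 0.0020829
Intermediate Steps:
K(N, P) = P²
E = -1960 (E = -5*98*4²/4 = -245*16/2 = -¼*7840 = -1960)
E/(-940986) = -1960/(-940986) = -1960*(-1/940986) = 980/470493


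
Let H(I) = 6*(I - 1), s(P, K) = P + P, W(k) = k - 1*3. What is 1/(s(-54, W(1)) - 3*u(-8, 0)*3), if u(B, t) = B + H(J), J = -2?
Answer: 1/126 ≈ 0.0079365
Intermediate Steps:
W(k) = -3 + k (W(k) = k - 3 = -3 + k)
s(P, K) = 2*P
H(I) = -6 + 6*I (H(I) = 6*(-1 + I) = -6 + 6*I)
u(B, t) = -18 + B (u(B, t) = B + (-6 + 6*(-2)) = B + (-6 - 12) = B - 18 = -18 + B)
1/(s(-54, W(1)) - 3*u(-8, 0)*3) = 1/(2*(-54) - 3*(-18 - 8)*3) = 1/(-108 - 3*(-26)*3) = 1/(-108 + 78*3) = 1/(-108 + 234) = 1/126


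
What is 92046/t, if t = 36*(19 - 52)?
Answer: -15341/198 ≈ -77.480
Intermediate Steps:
t = -1188 (t = 36*(-33) = -1188)
92046/t = 92046/(-1188) = 92046*(-1/1188) = -15341/198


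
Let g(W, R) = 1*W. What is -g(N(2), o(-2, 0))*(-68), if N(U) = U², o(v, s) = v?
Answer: 272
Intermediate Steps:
g(W, R) = W
-g(N(2), o(-2, 0))*(-68) = -1*2²*(-68) = -1*4*(-68) = -4*(-68) = 272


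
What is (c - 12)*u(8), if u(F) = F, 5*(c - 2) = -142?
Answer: -1536/5 ≈ -307.20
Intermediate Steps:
c = -132/5 (c = 2 + (⅕)*(-142) = 2 - 142/5 = -132/5 ≈ -26.400)
(c - 12)*u(8) = (-132/5 - 12)*8 = -192/5*8 = -1536/5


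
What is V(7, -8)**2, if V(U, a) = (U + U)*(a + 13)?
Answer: 4900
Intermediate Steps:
V(U, a) = 2*U*(13 + a) (V(U, a) = (2*U)*(13 + a) = 2*U*(13 + a))
V(7, -8)**2 = (2*7*(13 - 8))**2 = (2*7*5)**2 = 70**2 = 4900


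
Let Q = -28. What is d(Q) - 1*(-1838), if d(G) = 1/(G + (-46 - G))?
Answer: 84547/46 ≈ 1838.0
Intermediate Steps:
d(G) = -1/46 (d(G) = 1/(-46) = -1/46)
d(Q) - 1*(-1838) = -1/46 - 1*(-1838) = -1/46 + 1838 = 84547/46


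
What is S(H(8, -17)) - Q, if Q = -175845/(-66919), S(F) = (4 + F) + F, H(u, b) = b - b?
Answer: 91831/66919 ≈ 1.3723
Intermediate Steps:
H(u, b) = 0
S(F) = 4 + 2*F
Q = 175845/66919 (Q = -175845*(-1/66919) = 175845/66919 ≈ 2.6277)
S(H(8, -17)) - Q = (4 + 2*0) - 1*175845/66919 = (4 + 0) - 175845/66919 = 4 - 175845/66919 = 91831/66919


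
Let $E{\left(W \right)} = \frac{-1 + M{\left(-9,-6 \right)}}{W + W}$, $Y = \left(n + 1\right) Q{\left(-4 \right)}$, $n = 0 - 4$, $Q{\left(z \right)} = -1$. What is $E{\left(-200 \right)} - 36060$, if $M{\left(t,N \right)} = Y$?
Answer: $- \frac{7212001}{200} \approx -36060.0$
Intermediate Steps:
$n = -4$
$Y = 3$ ($Y = \left(-4 + 1\right) \left(-1\right) = \left(-3\right) \left(-1\right) = 3$)
$M{\left(t,N \right)} = 3$
$E{\left(W \right)} = \frac{1}{W}$ ($E{\left(W \right)} = \frac{-1 + 3}{W + W} = \frac{2}{2 W} = 2 \frac{1}{2 W} = \frac{1}{W}$)
$E{\left(-200 \right)} - 36060 = \frac{1}{-200} - 36060 = - \frac{1}{200} - 36060 = - \frac{7212001}{200}$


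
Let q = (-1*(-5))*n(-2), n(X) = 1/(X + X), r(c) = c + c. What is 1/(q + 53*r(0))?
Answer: -⅘ ≈ -0.80000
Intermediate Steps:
r(c) = 2*c
n(X) = 1/(2*X)
q = -5/4 (q = (-1*(-5))*((½)/(-2)) = 5*((½)*(-½)) = 5*(-¼) = -5/4 ≈ -1.2500)
1/(q + 53*r(0)) = 1/(-5/4 + 53*(2*0)) = 1/(-5/4 + 53*0) = 1/(-5/4 + 0) = 1/(-5/4) = -⅘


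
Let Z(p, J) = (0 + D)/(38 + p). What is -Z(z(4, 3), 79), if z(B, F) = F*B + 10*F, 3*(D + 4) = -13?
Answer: 5/48 ≈ 0.10417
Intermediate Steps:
D = -25/3 (D = -4 + (⅓)*(-13) = -4 - 13/3 = -25/3 ≈ -8.3333)
z(B, F) = 10*F + B*F (z(B, F) = B*F + 10*F = 10*F + B*F)
Z(p, J) = -25/(3*(38 + p)) (Z(p, J) = (0 - 25/3)/(38 + p) = -25/(3*(38 + p)))
-Z(z(4, 3), 79) = -(-25)/(114 + 3*(3*(10 + 4))) = -(-25)/(114 + 3*(3*14)) = -(-25)/(114 + 3*42) = -(-25)/(114 + 126) = -(-25)/240 = -1*(-5/48) = 5/48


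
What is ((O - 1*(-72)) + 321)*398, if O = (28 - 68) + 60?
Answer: 164374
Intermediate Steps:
O = 20 (O = -40 + 60 = 20)
((O - 1*(-72)) + 321)*398 = ((20 - 1*(-72)) + 321)*398 = ((20 + 72) + 321)*398 = (92 + 321)*398 = 413*398 = 164374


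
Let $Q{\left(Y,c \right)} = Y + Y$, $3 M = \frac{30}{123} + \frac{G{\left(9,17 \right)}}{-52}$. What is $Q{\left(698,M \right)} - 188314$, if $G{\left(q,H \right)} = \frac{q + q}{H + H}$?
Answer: $-186918$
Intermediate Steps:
$G{\left(q,H \right)} = \frac{q}{H}$ ($G{\left(q,H \right)} = \frac{2 q}{2 H} = 2 q \frac{1}{2 H} = \frac{q}{H}$)
$M = \frac{8471}{108732}$ ($M = \frac{\frac{30}{123} + \frac{9 \cdot \frac{1}{17}}{-52}}{3} = \frac{30 \cdot \frac{1}{123} + 9 \cdot \frac{1}{17} \left(- \frac{1}{52}\right)}{3} = \frac{\frac{10}{41} + \frac{9}{17} \left(- \frac{1}{52}\right)}{3} = \frac{\frac{10}{41} - \frac{9}{884}}{3} = \frac{1}{3} \cdot \frac{8471}{36244} = \frac{8471}{108732} \approx 0.077907$)
$Q{\left(Y,c \right)} = 2 Y$
$Q{\left(698,M \right)} - 188314 = 2 \cdot 698 - 188314 = 1396 - 188314 = -186918$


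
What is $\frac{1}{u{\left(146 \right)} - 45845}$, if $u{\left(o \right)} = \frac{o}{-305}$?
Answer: $- \frac{305}{13982871} \approx -2.1812 \cdot 10^{-5}$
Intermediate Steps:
$u{\left(o \right)} = - \frac{o}{305}$ ($u{\left(o \right)} = o \left(- \frac{1}{305}\right) = - \frac{o}{305}$)
$\frac{1}{u{\left(146 \right)} - 45845} = \frac{1}{\left(- \frac{1}{305}\right) 146 - 45845} = \frac{1}{- \frac{146}{305} - 45845} = \frac{1}{- \frac{13982871}{305}} = - \frac{305}{13982871}$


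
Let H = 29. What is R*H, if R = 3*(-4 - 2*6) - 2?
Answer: -1450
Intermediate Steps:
R = -50 (R = 3*(-4 - 12) - 2 = 3*(-16) - 2 = -48 - 2 = -50)
R*H = -50*29 = -1450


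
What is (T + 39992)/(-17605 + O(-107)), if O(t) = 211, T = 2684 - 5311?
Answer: -12455/5798 ≈ -2.1482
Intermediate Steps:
T = -2627
(T + 39992)/(-17605 + O(-107)) = (-2627 + 39992)/(-17605 + 211) = 37365/(-17394) = 37365*(-1/17394) = -12455/5798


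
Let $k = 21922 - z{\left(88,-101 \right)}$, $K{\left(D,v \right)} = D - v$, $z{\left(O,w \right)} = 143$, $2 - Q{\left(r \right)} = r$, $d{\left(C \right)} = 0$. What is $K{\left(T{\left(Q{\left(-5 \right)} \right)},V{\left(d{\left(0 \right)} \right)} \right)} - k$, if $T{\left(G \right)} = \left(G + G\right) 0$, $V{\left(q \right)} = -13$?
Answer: $-21766$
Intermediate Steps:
$Q{\left(r \right)} = 2 - r$
$T{\left(G \right)} = 0$ ($T{\left(G \right)} = 2 G 0 = 0$)
$k = 21779$ ($k = 21922 - 143 = 21779$)
$K{\left(T{\left(Q{\left(-5 \right)} \right)},V{\left(d{\left(0 \right)} \right)} \right)} - k = \left(0 - -13\right) - 21779 = \left(0 + 13\right) - 21779 = 13 - 21779 = -21766$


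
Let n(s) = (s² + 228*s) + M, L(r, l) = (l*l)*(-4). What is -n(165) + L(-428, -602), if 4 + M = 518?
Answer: -1514975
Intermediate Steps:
M = 514 (M = -4 + 518 = 514)
L(r, l) = -4*l² (L(r, l) = l²*(-4) = -4*l²)
n(s) = 514 + s² + 228*s (n(s) = (s² + 228*s) + 514 = 514 + s² + 228*s)
-n(165) + L(-428, -602) = -(514 + 165² + 228*165) - 4*(-602)² = -(514 + 27225 + 37620) - 4*362404 = -1*65359 - 1449616 = -65359 - 1449616 = -1514975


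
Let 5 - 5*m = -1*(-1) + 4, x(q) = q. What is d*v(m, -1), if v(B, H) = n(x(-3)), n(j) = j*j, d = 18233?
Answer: 164097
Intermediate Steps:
m = 0 (m = 1 - (-1*(-1) + 4)/5 = 1 - (1 + 4)/5 = 1 - ⅕*5 = 1 - 1 = 0)
n(j) = j²
v(B, H) = 9 (v(B, H) = (-3)² = 9)
d*v(m, -1) = 18233*9 = 164097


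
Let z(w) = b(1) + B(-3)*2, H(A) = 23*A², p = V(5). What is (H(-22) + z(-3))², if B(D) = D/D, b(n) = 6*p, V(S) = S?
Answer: 124634896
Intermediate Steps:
p = 5
b(n) = 30 (b(n) = 6*5 = 30)
B(D) = 1
z(w) = 32 (z(w) = 30 + 1*2 = 30 + 2 = 32)
(H(-22) + z(-3))² = (23*(-22)² + 32)² = (23*484 + 32)² = (11132 + 32)² = 11164² = 124634896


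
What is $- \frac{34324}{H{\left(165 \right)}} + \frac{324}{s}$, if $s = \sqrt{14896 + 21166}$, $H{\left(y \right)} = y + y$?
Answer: $- \frac{17162}{165} + \frac{162 \sqrt{36062}}{18031} \approx -102.31$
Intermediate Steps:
$H{\left(y \right)} = 2 y$
$s = \sqrt{36062} \approx 189.9$
$- \frac{34324}{H{\left(165 \right)}} + \frac{324}{s} = - \frac{34324}{2 \cdot 165} + \frac{324}{\sqrt{36062}} = - \frac{34324}{330} + 324 \frac{\sqrt{36062}}{36062} = \left(-34324\right) \frac{1}{330} + \frac{162 \sqrt{36062}}{18031} = - \frac{17162}{165} + \frac{162 \sqrt{36062}}{18031}$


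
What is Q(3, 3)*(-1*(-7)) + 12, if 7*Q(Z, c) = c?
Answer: 15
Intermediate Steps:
Q(Z, c) = c/7
Q(3, 3)*(-1*(-7)) + 12 = ((⅐)*3)*(-1*(-7)) + 12 = (3/7)*7 + 12 = 3 + 12 = 15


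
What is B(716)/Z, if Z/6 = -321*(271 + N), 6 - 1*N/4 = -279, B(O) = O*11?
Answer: -3938/1358793 ≈ -0.0028982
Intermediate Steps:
B(O) = 11*O
N = 1140 (N = 24 - 4*(-279) = 24 + 1116 = 1140)
Z = -2717586 (Z = 6*(-321*(271 + 1140)) = 6*(-321*1411) = 6*(-452931) = -2717586)
B(716)/Z = (11*716)/(-2717586) = 7876*(-1/2717586) = -3938/1358793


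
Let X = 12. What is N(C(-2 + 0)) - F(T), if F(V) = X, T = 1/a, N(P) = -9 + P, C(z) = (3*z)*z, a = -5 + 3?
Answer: -9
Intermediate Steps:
a = -2
C(z) = 3*z**2
T = -1/2 (T = 1/(-2) = -1/2 ≈ -0.50000)
F(V) = 12
N(C(-2 + 0)) - F(T) = (-9 + 3*(-2 + 0)**2) - 1*12 = (-9 + 3*(-2)**2) - 12 = (-9 + 3*4) - 12 = (-9 + 12) - 12 = 3 - 12 = -9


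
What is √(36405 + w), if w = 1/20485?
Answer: √15276820386610/20485 ≈ 190.80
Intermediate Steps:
w = 1/20485 ≈ 4.8816e-5
√(36405 + w) = √(36405 + 1/20485) = √(745756426/20485) = √15276820386610/20485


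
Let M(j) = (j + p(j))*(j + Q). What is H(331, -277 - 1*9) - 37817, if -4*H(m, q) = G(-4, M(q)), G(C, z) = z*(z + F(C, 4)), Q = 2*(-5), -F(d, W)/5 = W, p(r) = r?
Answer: -7165829593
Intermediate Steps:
F(d, W) = -5*W
Q = -10
M(j) = 2*j*(-10 + j) (M(j) = (j + j)*(j - 10) = (2*j)*(-10 + j) = 2*j*(-10 + j))
G(C, z) = z*(-20 + z) (G(C, z) = z*(z - 5*4) = z*(z - 20) = z*(-20 + z))
H(m, q) = -q*(-20 + 2*q*(-10 + q))*(-10 + q)/2 (H(m, q) = -2*q*(-10 + q)*(-20 + 2*q*(-10 + q))/4 = -q*(-20 + 2*q*(-10 + q))*(-10 + q)/2)
H(331, -277 - 1*9) - 37817 = (-277 - 1*9)*(-10 + (-277 - 1*9))*(10 - (-277 - 1*9)**2 + 10*(-277 - 1*9)) - 37817 = (-277 - 9)*(-10 + (-277 - 9))*(10 - (-277 - 9)**2 + 10*(-277 - 9)) - 37817 = -286*(-10 - 286)*(10 - 1*(-286)**2 + 10*(-286)) - 37817 = -286*(-296)*(10 - 1*81796 - 2860) - 37817 = -286*(-296)*(10 - 81796 - 2860) - 37817 = -286*(-296)*(-84646) - 37817 = -7165791776 - 37817 = -7165829593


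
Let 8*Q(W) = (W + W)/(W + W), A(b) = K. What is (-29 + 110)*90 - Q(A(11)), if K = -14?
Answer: 58319/8 ≈ 7289.9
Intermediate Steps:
A(b) = -14
Q(W) = ⅛ (Q(W) = ((W + W)/(W + W))/8 = ((2*W)/((2*W)))/8 = ((2*W)*(1/(2*W)))/8 = (⅛)*1 = ⅛)
(-29 + 110)*90 - Q(A(11)) = (-29 + 110)*90 - 1*⅛ = 81*90 - ⅛ = 7290 - ⅛ = 58319/8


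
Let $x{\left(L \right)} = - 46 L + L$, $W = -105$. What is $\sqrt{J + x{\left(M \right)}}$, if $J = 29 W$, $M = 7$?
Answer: $4 i \sqrt{210} \approx 57.966 i$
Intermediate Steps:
$x{\left(L \right)} = - 45 L$
$J = -3045$ ($J = 29 \left(-105\right) = -3045$)
$\sqrt{J + x{\left(M \right)}} = \sqrt{-3045 - 315} = \sqrt{-3360} = 4 i \sqrt{210}$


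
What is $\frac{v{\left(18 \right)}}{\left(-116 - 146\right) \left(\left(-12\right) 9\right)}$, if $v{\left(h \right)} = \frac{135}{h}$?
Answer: $\frac{5}{18864} \approx 0.00026506$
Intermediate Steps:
$\frac{v{\left(18 \right)}}{\left(-116 - 146\right) \left(\left(-12\right) 9\right)} = \frac{135 \cdot \frac{1}{18}}{\left(-116 - 146\right) \left(\left(-12\right) 9\right)} = \frac{135 \cdot \frac{1}{18}}{\left(-262\right) \left(-108\right)} = \frac{15}{2 \cdot 28296} = \frac{15}{2} \cdot \frac{1}{28296} = \frac{5}{18864}$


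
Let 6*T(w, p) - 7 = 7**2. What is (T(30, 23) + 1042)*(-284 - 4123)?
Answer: -4633226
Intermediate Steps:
T(w, p) = 28/3 (T(w, p) = 7/6 + (1/6)*7**2 = 7/6 + (1/6)*49 = 7/6 + 49/6 = 28/3)
(T(30, 23) + 1042)*(-284 - 4123) = (28/3 + 1042)*(-284 - 4123) = (3154/3)*(-4407) = -4633226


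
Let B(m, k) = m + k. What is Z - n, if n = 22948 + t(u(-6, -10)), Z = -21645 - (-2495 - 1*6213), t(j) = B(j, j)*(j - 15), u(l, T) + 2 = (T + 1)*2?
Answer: -37285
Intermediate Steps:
B(m, k) = k + m
u(l, T) = 2*T (u(l, T) = -2 + (T + 1)*2 = -2 + (1 + T)*2 = -2 + (2 + 2*T) = 2*T)
t(j) = 2*j*(-15 + j) (t(j) = (j + j)*(j - 15) = (2*j)*(-15 + j) = 2*j*(-15 + j))
Z = -12937 (Z = -21645 - (-2495 - 6213) = -21645 - 1*(-8708) = -21645 + 8708 = -12937)
n = 24348 (n = 22948 + 2*(2*(-10))*(-15 + 2*(-10)) = 22948 + 2*(-20)*(-15 - 20) = 22948 + 2*(-20)*(-35) = 22948 + 1400 = 24348)
Z - n = -12937 - 1*24348 = -12937 - 24348 = -37285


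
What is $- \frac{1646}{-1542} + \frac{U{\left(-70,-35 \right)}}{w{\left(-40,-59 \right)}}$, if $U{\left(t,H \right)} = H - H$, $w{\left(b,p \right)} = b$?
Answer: $\frac{823}{771} \approx 1.0674$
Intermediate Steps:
$U{\left(t,H \right)} = 0$
$- \frac{1646}{-1542} + \frac{U{\left(-70,-35 \right)}}{w{\left(-40,-59 \right)}} = - \frac{1646}{-1542} + \frac{0}{-40} = \left(-1646\right) \left(- \frac{1}{1542}\right) + 0 \left(- \frac{1}{40}\right) = \frac{823}{771} + 0 = \frac{823}{771}$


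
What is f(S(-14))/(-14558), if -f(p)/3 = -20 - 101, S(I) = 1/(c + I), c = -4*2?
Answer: -363/14558 ≈ -0.024935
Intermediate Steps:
c = -8
S(I) = 1/(-8 + I)
f(p) = 363 (f(p) = -3*(-20 - 101) = -3*(-121) = 363)
f(S(-14))/(-14558) = 363/(-14558) = 363*(-1/14558) = -363/14558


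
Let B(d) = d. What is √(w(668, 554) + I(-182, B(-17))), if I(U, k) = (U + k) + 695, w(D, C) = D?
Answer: 2*√291 ≈ 34.117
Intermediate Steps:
I(U, k) = 695 + U + k
√(w(668, 554) + I(-182, B(-17))) = √(668 + (695 - 182 - 17)) = √(668 + 496) = √1164 = 2*√291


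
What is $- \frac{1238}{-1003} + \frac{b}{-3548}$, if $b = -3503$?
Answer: $\frac{7905933}{3558644} \approx 2.2216$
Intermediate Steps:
$- \frac{1238}{-1003} + \frac{b}{-3548} = - \frac{1238}{-1003} - \frac{3503}{-3548} = \left(-1238\right) \left(- \frac{1}{1003}\right) - - \frac{3503}{3548} = \frac{1238}{1003} + \frac{3503}{3548} = \frac{7905933}{3558644}$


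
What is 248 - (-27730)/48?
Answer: 19817/24 ≈ 825.71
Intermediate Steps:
248 - (-27730)/48 = 248 - 59*(-235/24) = 248 + 13865/24 = 19817/24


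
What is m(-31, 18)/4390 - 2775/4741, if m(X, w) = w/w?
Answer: -12177509/20812990 ≈ -0.58509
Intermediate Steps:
m(X, w) = 1
m(-31, 18)/4390 - 2775/4741 = 1/4390 - 2775/4741 = -12177509/20812990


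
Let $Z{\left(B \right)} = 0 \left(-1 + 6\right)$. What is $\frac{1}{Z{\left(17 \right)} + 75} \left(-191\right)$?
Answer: $- \frac{191}{75} \approx -2.5467$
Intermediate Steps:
$Z{\left(B \right)} = 0$ ($Z{\left(B \right)} = 0 \cdot 5 = 0$)
$\frac{1}{Z{\left(17 \right)} + 75} \left(-191\right) = \frac{1}{0 + 75} \left(-191\right) = \frac{1}{75} \left(-191\right) = - \frac{191}{75}$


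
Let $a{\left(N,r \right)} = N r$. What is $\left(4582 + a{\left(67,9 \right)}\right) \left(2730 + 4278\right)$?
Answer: $36336480$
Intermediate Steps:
$\left(4582 + a{\left(67,9 \right)}\right) \left(2730 + 4278\right) = \left(4582 + 67 \cdot 9\right) \left(2730 + 4278\right) = \left(4582 + 603\right) 7008 = 5185 \cdot 7008 = 36336480$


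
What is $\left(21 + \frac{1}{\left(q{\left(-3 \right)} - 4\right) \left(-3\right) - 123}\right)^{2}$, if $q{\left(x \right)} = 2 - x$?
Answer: $\frac{6996025}{15876} \approx 440.67$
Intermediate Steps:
$\left(21 + \frac{1}{\left(q{\left(-3 \right)} - 4\right) \left(-3\right) - 123}\right)^{2} = \left(21 + \frac{1}{\left(\left(2 - -3\right) - 4\right) \left(-3\right) - 123}\right)^{2} = \left(21 + \frac{1}{\left(\left(2 + 3\right) - 4\right) \left(-3\right) - 123}\right)^{2} = \left(21 + \frac{1}{\left(5 - 4\right) \left(-3\right) - 123}\right)^{2} = \left(21 + \frac{1}{1 \left(-3\right) - 123}\right)^{2} = \left(21 + \frac{1}{-3 - 123}\right)^{2} = \left(21 + \frac{1}{-126}\right)^{2} = \left(21 - \frac{1}{126}\right)^{2} = \left(\frac{2645}{126}\right)^{2} = \frac{6996025}{15876}$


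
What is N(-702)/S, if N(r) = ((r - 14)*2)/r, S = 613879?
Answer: 716/215471529 ≈ 3.3229e-6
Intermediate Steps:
N(r) = (-28 + 2*r)/r (N(r) = ((-14 + r)*2)/r = (-28 + 2*r)/r)
N(-702)/S = (2 - 28/(-702))/613879 = (2 - 28*(-1/702))*(1/613879) = (2 + 14/351)*(1/613879) = (716/351)*(1/613879) = 716/215471529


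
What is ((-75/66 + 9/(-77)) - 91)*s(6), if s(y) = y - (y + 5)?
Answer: 71035/154 ≈ 461.27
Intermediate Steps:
s(y) = -5 (s(y) = y - (5 + y) = y + (-5 - y) = -5)
((-75/66 + 9/(-77)) - 91)*s(6) = ((-75/66 + 9/(-77)) - 91)*(-5) = ((-75*1/66 + 9*(-1/77)) - 91)*(-5) = ((-25/22 - 9/77) - 91)*(-5) = (-193/154 - 91)*(-5) = -14207/154*(-5) = 71035/154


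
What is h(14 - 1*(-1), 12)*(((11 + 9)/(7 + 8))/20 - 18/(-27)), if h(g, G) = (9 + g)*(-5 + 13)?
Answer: 704/5 ≈ 140.80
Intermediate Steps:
h(g, G) = 72 + 8*g (h(g, G) = (9 + g)*8 = 72 + 8*g)
h(14 - 1*(-1), 12)*(((11 + 9)/(7 + 8))/20 - 18/(-27)) = (72 + 8*(14 - 1*(-1)))*(((11 + 9)/(7 + 8))/20 - 18/(-27)) = (72 + 8*(14 + 1))*((20/15)*(1/20) - 18*(-1/27)) = (72 + 8*15)*((20*(1/15))*(1/20) + 2/3) = (72 + 120)*((4/3)*(1/20) + 2/3) = 192*(1/15 + 2/3) = 192*(11/15) = 704/5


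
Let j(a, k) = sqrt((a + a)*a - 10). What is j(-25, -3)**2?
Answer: 1240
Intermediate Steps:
j(a, k) = sqrt(-10 + 2*a**2) (j(a, k) = sqrt((2*a)*a - 10) = sqrt(2*a**2 - 10) = sqrt(-10 + 2*a**2))
j(-25, -3)**2 = (sqrt(-10 + 2*(-25)**2))**2 = (sqrt(-10 + 2*625))**2 = (sqrt(-10 + 1250))**2 = (sqrt(1240))**2 = (2*sqrt(310))**2 = 1240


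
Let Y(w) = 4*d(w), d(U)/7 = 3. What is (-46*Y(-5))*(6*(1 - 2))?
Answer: 23184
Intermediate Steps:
d(U) = 21 (d(U) = 7*3 = 21)
Y(w) = 84 (Y(w) = 4*21 = 84)
(-46*Y(-5))*(6*(1 - 2)) = (-46*84)*(6*(1 - 2)) = -23184*(-1) = -3864*(-6) = 23184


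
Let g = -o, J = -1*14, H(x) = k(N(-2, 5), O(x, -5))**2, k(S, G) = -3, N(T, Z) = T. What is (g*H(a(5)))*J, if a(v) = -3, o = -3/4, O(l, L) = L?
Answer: -189/2 ≈ -94.500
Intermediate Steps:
o = -3/4 (o = -3*1/4 = -3/4 ≈ -0.75000)
H(x) = 9 (H(x) = (-3)**2 = 9)
J = -14
g = 3/4 (g = -1*(-3/4) = 3/4 ≈ 0.75000)
(g*H(a(5)))*J = ((3/4)*9)*(-14) = (27/4)*(-14) = -189/2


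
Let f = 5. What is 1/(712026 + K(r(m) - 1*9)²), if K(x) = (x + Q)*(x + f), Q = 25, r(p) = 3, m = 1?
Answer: 1/712387 ≈ 1.4037e-6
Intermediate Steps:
K(x) = (5 + x)*(25 + x) (K(x) = (x + 25)*(x + 5) = (25 + x)*(5 + x) = (5 + x)*(25 + x))
1/(712026 + K(r(m) - 1*9)²) = 1/(712026 + (125 + (3 - 1*9)² + 30*(3 - 1*9))²) = 1/(712026 + (125 + (3 - 9)² + 30*(3 - 9))²) = 1/(712026 + (125 + (-6)² + 30*(-6))²) = 1/(712026 + (125 + 36 - 180)²) = 1/(712026 + (-19)²) = 1/(712026 + 361) = 1/712387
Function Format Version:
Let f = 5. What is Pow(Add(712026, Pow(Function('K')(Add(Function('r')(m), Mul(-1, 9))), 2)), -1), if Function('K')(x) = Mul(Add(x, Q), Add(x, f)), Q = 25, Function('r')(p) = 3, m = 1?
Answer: Rational(1, 712387) ≈ 1.4037e-6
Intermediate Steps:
Function('K')(x) = Mul(Add(5, x), Add(25, x)) (Function('K')(x) = Mul(Add(x, 25), Add(x, 5)) = Mul(Add(25, x), Add(5, x)) = Mul(Add(5, x), Add(25, x)))
Pow(Add(712026, Pow(Function('K')(Add(Function('r')(m), Mul(-1, 9))), 2)), -1) = Pow(Add(712026, Pow(Add(125, Pow(Add(3, Mul(-1, 9)), 2), Mul(30, Add(3, Mul(-1, 9)))), 2)), -1) = Pow(Add(712026, Pow(Add(125, Pow(Add(3, -9), 2), Mul(30, Add(3, -9))), 2)), -1) = Pow(Add(712026, Pow(Add(125, Pow(-6, 2), Mul(30, -6)), 2)), -1) = Pow(Add(712026, Pow(Add(125, 36, -180), 2)), -1) = Pow(Add(712026, Pow(-19, 2)), -1) = Pow(Add(712026, 361), -1) = Pow(712387, -1) = Rational(1, 712387)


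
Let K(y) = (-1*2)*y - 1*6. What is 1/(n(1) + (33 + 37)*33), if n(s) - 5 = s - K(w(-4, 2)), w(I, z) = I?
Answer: 1/2314 ≈ 0.00043215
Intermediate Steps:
K(y) = -6 - 2*y (K(y) = -2*y - 6 = -6 - 2*y)
n(s) = 3 + s (n(s) = 5 + (s - (-6 - 2*(-4))) = 5 + (s - (-6 + 8)) = 5 + (s - 1*2) = 5 + (s - 2) = 5 + (-2 + s) = 3 + s)
1/(n(1) + (33 + 37)*33) = 1/((3 + 1) + (33 + 37)*33) = 1/(4 + 70*33) = 1/(4 + 2310) = 1/2314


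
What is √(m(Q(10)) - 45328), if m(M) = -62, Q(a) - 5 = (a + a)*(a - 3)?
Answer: I*√45390 ≈ 213.05*I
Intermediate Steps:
Q(a) = 5 + 2*a*(-3 + a) (Q(a) = 5 + (a + a)*(a - 3) = 5 + (2*a)*(-3 + a) = 5 + 2*a*(-3 + a))
√(m(Q(10)) - 45328) = √(-62 - 45328) = √(-45390) = I*√45390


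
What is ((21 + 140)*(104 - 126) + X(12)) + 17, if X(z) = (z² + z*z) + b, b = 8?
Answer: -3229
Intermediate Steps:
X(z) = 8 + 2*z² (X(z) = (z² + z*z) + 8 = (z² + z²) + 8 = 2*z² + 8 = 8 + 2*z²)
((21 + 140)*(104 - 126) + X(12)) + 17 = ((21 + 140)*(104 - 126) + (8 + 2*12²)) + 17 = (161*(-22) + (8 + 2*144)) + 17 = (-3542 + (8 + 288)) + 17 = (-3542 + 296) + 17 = -3246 + 17 = -3229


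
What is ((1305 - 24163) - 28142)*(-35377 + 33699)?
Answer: 85578000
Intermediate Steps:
((1305 - 24163) - 28142)*(-35377 + 33699) = (-22858 - 28142)*(-1678) = -51000*(-1678) = 85578000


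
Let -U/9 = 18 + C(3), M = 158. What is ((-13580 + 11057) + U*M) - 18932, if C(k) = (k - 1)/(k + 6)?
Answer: -47367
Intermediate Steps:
C(k) = (-1 + k)/(6 + k)
U = -164 (U = -9*(18 + (-1 + 3)/(6 + 3)) = -9*(18 + 2/9) = -9*164/9 = -164)
((-13580 + 11057) + U*M) - 18932 = ((-13580 + 11057) - 164*158) - 18932 = (-2523 - 25912) - 18932 = -28435 - 18932 = -47367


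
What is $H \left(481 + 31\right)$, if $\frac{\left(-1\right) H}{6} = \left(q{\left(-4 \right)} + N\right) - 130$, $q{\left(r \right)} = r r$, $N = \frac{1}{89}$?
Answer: $\frac{31165440}{89} \approx 3.5017 \cdot 10^{5}$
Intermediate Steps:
$N = \frac{1}{89} \approx 0.011236$
$q{\left(r \right)} = r^{2}$
$H = \frac{60870}{89}$ ($H = - 6 \left(\left(\left(-4\right)^{2} + \frac{1}{89}\right) - 130\right) = - 6 \left(\left(16 + \frac{1}{89}\right) - 130\right) = - 6 \left(\frac{1425}{89} - 130\right) = \left(-6\right) \left(- \frac{10145}{89}\right) = \frac{60870}{89} \approx 683.93$)
$H \left(481 + 31\right) = \frac{60870 \left(481 + 31\right)}{89} = \frac{60870}{89} \cdot 512 = \frac{31165440}{89}$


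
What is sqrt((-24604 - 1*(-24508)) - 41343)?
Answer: I*sqrt(41439) ≈ 203.57*I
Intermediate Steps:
sqrt((-24604 - 1*(-24508)) - 41343) = sqrt((-24604 + 24508) - 41343) = sqrt(-96 - 41343) = sqrt(-41439) = I*sqrt(41439)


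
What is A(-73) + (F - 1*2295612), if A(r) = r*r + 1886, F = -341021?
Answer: -2629418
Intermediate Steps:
A(r) = 1886 + r**2 (A(r) = r**2 + 1886 = 1886 + r**2)
A(-73) + (F - 1*2295612) = (1886 + (-73)**2) + (-341021 - 1*2295612) = (1886 + 5329) + (-341021 - 2295612) = 7215 - 2636633 = -2629418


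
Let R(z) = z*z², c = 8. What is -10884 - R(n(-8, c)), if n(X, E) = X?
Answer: -10372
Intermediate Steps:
R(z) = z³
-10884 - R(n(-8, c)) = -10884 - 1*(-8)³ = -10884 - 1*(-512) = -10884 + 512 = -10372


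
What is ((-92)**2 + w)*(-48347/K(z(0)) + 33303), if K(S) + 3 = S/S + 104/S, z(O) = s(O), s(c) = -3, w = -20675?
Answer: -46504018281/110 ≈ -4.2276e+8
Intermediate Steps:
z(O) = -3
K(S) = -2 + 104/S (K(S) = -3 + (S/S + 104/S) = -3 + (1 + 104/S) = -2 + 104/S)
((-92)**2 + w)*(-48347/K(z(0)) + 33303) = ((-92)**2 - 20675)*(-48347/(-2 + 104/(-3)) + 33303) = (8464 - 20675)*(-48347/(-2 + 104*(-1/3)) + 33303) = -12211*(-48347/(-2 - 104/3) + 33303) = -12211*(-48347/(-110/3) + 33303) = -12211*(-48347*(-3/110) + 33303) = -12211*(145041/110 + 33303) = -12211*3808371/110 = -46504018281/110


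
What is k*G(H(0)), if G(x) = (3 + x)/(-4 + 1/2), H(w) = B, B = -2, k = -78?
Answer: 156/7 ≈ 22.286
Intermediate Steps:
H(w) = -2
G(x) = -6/7 - 2*x/7 (G(x) = (3 + x)/(-4 + ½) = (3 + x)/(-7/2) = (3 + x)*(-2/7) = -6/7 - 2*x/7)
k*G(H(0)) = -78*(-6/7 - 2/7*(-2)) = -78*(-6/7 + 4/7) = -78*(-2/7) = 156/7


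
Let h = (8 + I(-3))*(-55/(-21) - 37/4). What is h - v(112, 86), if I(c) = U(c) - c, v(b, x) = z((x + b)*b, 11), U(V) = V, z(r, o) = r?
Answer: -466810/21 ≈ -22229.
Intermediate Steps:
v(b, x) = b*(b + x) (v(b, x) = (x + b)*b = (b + x)*b = b*(b + x))
I(c) = 0 (I(c) = c - c = 0)
h = -1114/21 (h = (8 + 0)*(-55/(-21) - 37/4) = 8*(-55*(-1/21) - 37*¼) = 8*(55/21 - 37/4) = 8*(-557/84) = -1114/21 ≈ -53.048)
h - v(112, 86) = -1114/21 - 112*(112 + 86) = -1114/21 - 112*198 = -1114/21 - 1*22176 = -1114/21 - 22176 = -466810/21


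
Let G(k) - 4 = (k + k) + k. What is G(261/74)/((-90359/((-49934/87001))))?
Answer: 26939393/290868964283 ≈ 9.2617e-5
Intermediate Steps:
G(k) = 4 + 3*k (G(k) = 4 + ((k + k) + k) = 4 + (2*k + k) = 4 + 3*k)
G(261/74)/((-90359/((-49934/87001)))) = (4 + 3*(261/74))/((-90359/((-49934/87001)))) = (4 + 3*(261*(1/74)))/((-90359/((-49934*1/87001)))) = (4 + 3*(261/74))/((-90359/(-49934/87001))) = (4 + 783/74)/((-90359*(-87001/49934))) = 1079/(74*(7861323359/49934)) = (1079/74)*(49934/7861323359) = 26939393/290868964283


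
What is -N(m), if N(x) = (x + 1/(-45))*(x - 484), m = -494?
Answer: -7247306/15 ≈ -4.8315e+5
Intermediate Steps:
N(x) = (-484 + x)*(-1/45 + x) (N(x) = (x - 1/45)*(-484 + x) = (-1/45 + x)*(-484 + x) = (-484 + x)*(-1/45 + x))
-N(m) = -(484/45 + (-494)**2 - 21781/45*(-494)) = -(484/45 + 244036 + 10759814/45) = -1*7247306/15 = -7247306/15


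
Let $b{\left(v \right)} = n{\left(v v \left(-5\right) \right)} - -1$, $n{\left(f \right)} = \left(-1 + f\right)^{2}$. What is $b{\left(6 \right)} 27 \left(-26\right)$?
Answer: $-22998924$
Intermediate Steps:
$b{\left(v \right)} = 1 + \left(-1 - 5 v^{2}\right)^{2}$ ($b{\left(v \right)} = \left(-1 + v v \left(-5\right)\right)^{2} - -1 = \left(-1 + v^{2} \left(-5\right)\right)^{2} + 1 = \left(-1 - 5 v^{2}\right)^{2} + 1 = 1 + \left(-1 - 5 v^{2}\right)^{2}$)
$b{\left(6 \right)} 27 \left(-26\right) = \left(1 + \left(1 + 5 \cdot 6^{2}\right)^{2}\right) 27 \left(-26\right) = \left(1 + \left(1 + 5 \cdot 36\right)^{2}\right) 27 \left(-26\right) = \left(1 + \left(1 + 180\right)^{2}\right) 27 \left(-26\right) = \left(1 + 181^{2}\right) 27 \left(-26\right) = \left(1 + 32761\right) 27 \left(-26\right) = 32762 \cdot 27 \left(-26\right) = 884574 \left(-26\right) = -22998924$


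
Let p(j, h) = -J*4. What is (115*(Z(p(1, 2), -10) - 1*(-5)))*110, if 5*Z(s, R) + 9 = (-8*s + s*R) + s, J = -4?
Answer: -647680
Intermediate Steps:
p(j, h) = 16 (p(j, h) = -1*(-4)*4 = 4*4 = 16)
Z(s, R) = -9/5 - 7*s/5 + R*s/5 (Z(s, R) = -9/5 + ((-8*s + s*R) + s)/5 = -9/5 + ((-8*s + R*s) + s)/5 = -9/5 + (-7*s + R*s)/5 = -9/5 + (-7*s/5 + R*s/5) = -9/5 - 7*s/5 + R*s/5)
(115*(Z(p(1, 2), -10) - 1*(-5)))*110 = (115*((-9/5 - 7/5*16 + (⅕)*(-10)*16) - 1*(-5)))*110 = (115*((-9/5 - 112/5 - 32) + 5))*110 = (115*(-281/5 + 5))*110 = (115*(-256/5))*110 = -5888*110 = -647680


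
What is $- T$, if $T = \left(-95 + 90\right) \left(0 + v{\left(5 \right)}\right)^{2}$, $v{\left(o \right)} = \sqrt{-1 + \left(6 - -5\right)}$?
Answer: $50$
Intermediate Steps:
$v{\left(o \right)} = \sqrt{10}$ ($v{\left(o \right)} = \sqrt{-1 + \left(6 + 5\right)} = \sqrt{-1 + 11} = \sqrt{10}$)
$T = -50$ ($T = \left(-95 + 90\right) \left(0 + \sqrt{10}\right)^{2} = - 5 \left(\sqrt{10}\right)^{2} = \left(-5\right) 10 = -50$)
$- T = \left(-1\right) \left(-50\right) = 50$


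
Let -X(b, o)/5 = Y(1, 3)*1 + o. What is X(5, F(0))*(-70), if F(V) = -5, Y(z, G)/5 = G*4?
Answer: 19250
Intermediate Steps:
Y(z, G) = 20*G (Y(z, G) = 5*(G*4) = 5*(4*G) = 20*G)
X(b, o) = -300 - 5*o (X(b, o) = -5*((20*3)*1 + o) = -5*(60*1 + o) = -5*(60 + o) = -300 - 5*o)
X(5, F(0))*(-70) = (-300 - 5*(-5))*(-70) = (-300 + 25)*(-70) = -275*(-70) = 19250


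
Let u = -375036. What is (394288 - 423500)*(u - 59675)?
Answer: 12698777732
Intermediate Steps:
(394288 - 423500)*(u - 59675) = (394288 - 423500)*(-375036 - 59675) = -29212*(-434711) = 12698777732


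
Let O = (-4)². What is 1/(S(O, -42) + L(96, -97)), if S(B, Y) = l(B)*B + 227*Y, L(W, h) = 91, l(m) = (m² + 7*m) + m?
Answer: -1/3299 ≈ -0.00030312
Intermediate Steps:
l(m) = m² + 8*m
O = 16
S(B, Y) = 227*Y + B²*(8 + B) (S(B, Y) = (B*(8 + B))*B + 227*Y = B²*(8 + B) + 227*Y = 227*Y + B²*(8 + B))
1/(S(O, -42) + L(96, -97)) = 1/((227*(-42) + 16²*(8 + 16)) + 91) = 1/((-9534 + 256*24) + 91) = 1/((-9534 + 6144) + 91) = 1/(-3390 + 91) = 1/(-3299) = -1/3299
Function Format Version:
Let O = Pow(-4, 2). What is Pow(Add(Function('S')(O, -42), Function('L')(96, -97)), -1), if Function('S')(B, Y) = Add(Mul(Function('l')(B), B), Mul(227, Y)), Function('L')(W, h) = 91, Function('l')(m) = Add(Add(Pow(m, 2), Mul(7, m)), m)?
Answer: Rational(-1, 3299) ≈ -0.00030312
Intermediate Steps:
Function('l')(m) = Add(Pow(m, 2), Mul(8, m))
O = 16
Function('S')(B, Y) = Add(Mul(227, Y), Mul(Pow(B, 2), Add(8, B))) (Function('S')(B, Y) = Add(Mul(Mul(B, Add(8, B)), B), Mul(227, Y)) = Add(Mul(Pow(B, 2), Add(8, B)), Mul(227, Y)) = Add(Mul(227, Y), Mul(Pow(B, 2), Add(8, B))))
Pow(Add(Function('S')(O, -42), Function('L')(96, -97)), -1) = Pow(Add(Add(Mul(227, -42), Mul(Pow(16, 2), Add(8, 16))), 91), -1) = Pow(Add(Add(-9534, Mul(256, 24)), 91), -1) = Pow(Add(Add(-9534, 6144), 91), -1) = Pow(Add(-3390, 91), -1) = Pow(-3299, -1) = Rational(-1, 3299)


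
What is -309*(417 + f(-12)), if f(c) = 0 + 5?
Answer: -130398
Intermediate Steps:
f(c) = 5
-309*(417 + f(-12)) = -309*(417 + 5) = -309*422 = -130398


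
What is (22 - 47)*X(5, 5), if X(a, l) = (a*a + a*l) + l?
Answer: -1375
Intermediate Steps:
X(a, l) = l + a**2 + a*l (X(a, l) = (a**2 + a*l) + l = l + a**2 + a*l)
(22 - 47)*X(5, 5) = (22 - 47)*(5 + 5**2 + 5*5) = -25*(5 + 25 + 25) = -25*55 = -1375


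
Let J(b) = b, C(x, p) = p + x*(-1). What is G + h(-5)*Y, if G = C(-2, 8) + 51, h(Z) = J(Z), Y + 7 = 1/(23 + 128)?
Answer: 14491/151 ≈ 95.967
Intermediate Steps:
C(x, p) = p - x
Y = -1056/151 (Y = -7 + 1/(23 + 128) = -7 + 1/151 = -1056/151 ≈ -6.9934)
h(Z) = Z
G = 61 (G = (8 - 1*(-2)) + 51 = (8 + 2) + 51 = 10 + 51 = 61)
G + h(-5)*Y = 61 - 5*(-1056/151) = 61 + 5280/151 = 14491/151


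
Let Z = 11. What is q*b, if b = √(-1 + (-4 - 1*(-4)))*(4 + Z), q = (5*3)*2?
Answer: 450*I ≈ 450.0*I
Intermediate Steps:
q = 30 (q = 15*2 = 30)
b = 15*I (b = √(-1 + (-4 - 1*(-4)))*(4 + 11) = √(-1 + (-4 + 4))*15 = √(-1 + 0)*15 = √(-1)*15 = I*15 = 15*I ≈ 15.0*I)
q*b = 30*(15*I) = 450*I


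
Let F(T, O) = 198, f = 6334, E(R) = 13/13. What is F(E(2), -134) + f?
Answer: 6532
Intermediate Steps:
E(R) = 1 (E(R) = 13*(1/13) = 1)
F(E(2), -134) + f = 198 + 6334 = 6532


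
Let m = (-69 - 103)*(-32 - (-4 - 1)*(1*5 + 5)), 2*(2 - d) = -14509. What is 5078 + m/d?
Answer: 73690822/14513 ≈ 5077.6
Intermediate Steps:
d = 14513/2 (d = 2 - 1/2*(-14509) = 2 + 14509/2 = 14513/2 ≈ 7256.5)
m = -3096 (m = -172*(-32 - (-5)*(5 + 5)) = -172*(-32 - (-5)*10) = -172*(-32 - 1*(-50)) = -172*(-32 + 50) = -172*18 = -3096)
5078 + m/d = 5078 - 3096/14513/2 = 5078 - 3096*2/14513 = 5078 - 6192/14513 = 73690822/14513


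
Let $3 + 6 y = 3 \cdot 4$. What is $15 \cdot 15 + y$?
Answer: $\frac{453}{2} \approx 226.5$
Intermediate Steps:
$y = \frac{3}{2}$ ($y = - \frac{1}{2} + \frac{3 \cdot 4}{6} = - \frac{1}{2} + \frac{1}{6} \cdot 12 = - \frac{1}{2} + 2 = \frac{3}{2} \approx 1.5$)
$15 \cdot 15 + y = 15 \cdot 15 + \frac{3}{2} = 225 + \frac{3}{2} = \frac{453}{2}$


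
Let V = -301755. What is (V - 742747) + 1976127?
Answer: 931625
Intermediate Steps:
(V - 742747) + 1976127 = (-301755 - 742747) + 1976127 = -1044502 + 1976127 = 931625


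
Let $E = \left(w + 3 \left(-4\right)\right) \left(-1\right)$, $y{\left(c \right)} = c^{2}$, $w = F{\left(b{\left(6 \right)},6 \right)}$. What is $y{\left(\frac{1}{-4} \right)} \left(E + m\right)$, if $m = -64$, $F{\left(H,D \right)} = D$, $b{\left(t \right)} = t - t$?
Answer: $- \frac{29}{8} \approx -3.625$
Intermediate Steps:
$b{\left(t \right)} = 0$
$w = 6$
$E = 6$ ($E = \left(6 + 3 \left(-4\right)\right) \left(-1\right) = \left(6 - 12\right) \left(-1\right) = \left(-6\right) \left(-1\right) = 6$)
$y{\left(\frac{1}{-4} \right)} \left(E + m\right) = \left(\frac{1}{-4}\right)^{2} \left(6 - 64\right) = \left(- \frac{1}{4}\right)^{2} \left(-58\right) = \frac{1}{16} \left(-58\right) = - \frac{29}{8}$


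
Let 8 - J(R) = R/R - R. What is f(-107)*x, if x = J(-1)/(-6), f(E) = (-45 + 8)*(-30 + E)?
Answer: -5069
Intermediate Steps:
f(E) = 1110 - 37*E (f(E) = -37*(-30 + E) = 1110 - 37*E)
J(R) = 7 + R (J(R) = 8 - (R/R - R) = 8 - (1 - R) = 8 + (-1 + R) = 7 + R)
x = -1 (x = (7 - 1)/(-6) = 6*(-⅙) = -1)
f(-107)*x = (1110 - 37*(-107))*(-1) = (1110 + 3959)*(-1) = 5069*(-1) = -5069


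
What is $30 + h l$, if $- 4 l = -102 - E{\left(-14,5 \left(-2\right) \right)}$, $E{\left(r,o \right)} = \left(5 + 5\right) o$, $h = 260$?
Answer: $160$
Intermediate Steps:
$E{\left(r,o \right)} = 10 o$
$l = \frac{1}{2}$ ($l = - \frac{-102 - 10 \cdot 5 \left(-2\right)}{4} = - \frac{-102 - 10 \left(-10\right)}{4} = - \frac{-102 - -100}{4} = - \frac{-102 + 100}{4} = \left(- \frac{1}{4}\right) \left(-2\right) = \frac{1}{2} \approx 0.5$)
$30 + h l = 30 + 260 \cdot \frac{1}{2} = 30 + 130 = 160$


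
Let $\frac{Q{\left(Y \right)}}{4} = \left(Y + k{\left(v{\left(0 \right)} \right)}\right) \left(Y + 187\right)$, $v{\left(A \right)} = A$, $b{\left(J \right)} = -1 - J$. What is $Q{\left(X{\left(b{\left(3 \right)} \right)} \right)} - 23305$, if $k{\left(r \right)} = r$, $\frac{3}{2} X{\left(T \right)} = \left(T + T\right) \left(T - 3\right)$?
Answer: $\frac{91759}{9} \approx 10195.0$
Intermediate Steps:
$X{\left(T \right)} = \frac{4 T \left(-3 + T\right)}{3}$ ($X{\left(T \right)} = \frac{2 \left(T + T\right) \left(T - 3\right)}{3} = \frac{2 \cdot 2 T \left(-3 + T\right)}{3} = \frac{4 T \left(-3 + T\right)}{3}$)
$Q{\left(Y \right)} = 4 Y \left(187 + Y\right)$ ($Q{\left(Y \right)} = 4 \left(Y + 0\right) \left(Y + 187\right) = 4 Y \left(187 + Y\right)$)
$Q{\left(X{\left(b{\left(3 \right)} \right)} \right)} - 23305 = 4 \frac{4 \left(-1 - 3\right) \left(-3 - 4\right)}{3} \left(187 + \frac{4 \left(-1 - 3\right) \left(-3 - 4\right)}{3}\right) - 23305 = 4 \cdot \frac{4}{3} \left(-4\right) \left(-3 - 4\right) \left(187 + \frac{4}{3} \left(-4\right) \left(-3 - 4\right)\right) - 23305 = 4 \cdot \frac{4}{3} \left(-4\right) \left(-7\right) \left(187 + \frac{4}{3} \left(-4\right) \left(-7\right)\right) - 23305 = 4 \cdot \frac{112}{3} \left(187 + \frac{112}{3}\right) - 23305 = 4 \cdot \frac{112}{3} \cdot \frac{673}{3} - 23305 = \frac{301504}{9} - 23305 = \frac{91759}{9}$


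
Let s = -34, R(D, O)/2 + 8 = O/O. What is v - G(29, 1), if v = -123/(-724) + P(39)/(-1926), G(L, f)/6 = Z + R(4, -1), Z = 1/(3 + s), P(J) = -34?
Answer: 1823776787/21613572 ≈ 84.381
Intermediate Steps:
R(D, O) = -14 (R(D, O) = -16 + 2*(O/O) = -16 + 2*1 = -16 + 2 = -14)
Z = -1/31 (Z = 1/(3 - 34) = 1/(-31) = -1/31 ≈ -0.032258)
G(L, f) = -2610/31 (G(L, f) = 6*(-1/31 - 14) = 6*(-435/31) = -2610/31)
v = 130757/697212 (v = -123/(-724) - 34/(-1926) = -123*(-1/724) - 34*(-1/1926) = 123/724 + 17/963 = 130757/697212 ≈ 0.18754)
v - G(29, 1) = 130757/697212 - 1*(-2610/31) = 130757/697212 + 2610/31 = 1823776787/21613572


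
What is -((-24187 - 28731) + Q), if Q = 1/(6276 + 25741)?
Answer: 1694275605/32017 ≈ 52918.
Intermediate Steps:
Q = 1/32017 ≈ 3.1233e-5
-((-24187 - 28731) + Q) = -((-24187 - 28731) + 1/32017) = -(-52918 + 1/32017) = -1*(-1694275605/32017) = 1694275605/32017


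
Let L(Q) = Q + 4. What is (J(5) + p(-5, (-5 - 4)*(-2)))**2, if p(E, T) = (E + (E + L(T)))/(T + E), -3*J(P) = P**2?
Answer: 83521/1521 ≈ 54.912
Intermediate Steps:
L(Q) = 4 + Q
J(P) = -P**2/3
p(E, T) = (4 + T + 2*E)/(E + T) (p(E, T) = (E + (E + (4 + T)))/(T + E) = (E + (4 + E + T))/(E + T) = (4 + T + 2*E)/(E + T))
(J(5) + p(-5, (-5 - 4)*(-2)))**2 = (-1/3*5**2 + (4 + (-5 - 4)*(-2) + 2*(-5))/(-5 + (-5 - 4)*(-2)))**2 = (-1/3*25 + (4 - 9*(-2) - 10)/(-5 - 9*(-2)))**2 = (-25/3 + (4 + 18 - 10)/(-5 + 18))**2 = (-25/3 + 12/13)**2 = (-289/39)**2 = 83521/1521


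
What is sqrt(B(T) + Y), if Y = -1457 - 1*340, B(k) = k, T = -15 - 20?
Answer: 2*I*sqrt(458) ≈ 42.802*I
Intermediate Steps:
T = -35
Y = -1797 (Y = -1457 - 340 = -1797)
sqrt(B(T) + Y) = sqrt(-35 - 1797) = sqrt(-1832) = 2*I*sqrt(458)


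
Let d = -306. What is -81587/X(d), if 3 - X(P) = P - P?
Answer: -81587/3 ≈ -27196.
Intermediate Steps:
X(P) = 3 (X(P) = 3 - (P - P) = 3 - 1*0 = 3 + 0 = 3)
-81587/X(d) = -81587/3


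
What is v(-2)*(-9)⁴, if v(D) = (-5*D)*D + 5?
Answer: -98415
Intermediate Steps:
v(D) = 5 - 5*D² (v(D) = -5*D² + 5 = 5 - 5*D²)
v(-2)*(-9)⁴ = (5 - 5*(-2)²)*(-9)⁴ = (5 - 5*4)*6561 = (5 - 20)*6561 = -15*6561 = -98415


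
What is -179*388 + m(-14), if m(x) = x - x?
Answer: -69452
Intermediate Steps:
m(x) = 0
-179*388 + m(-14) = -179*388 + 0 = -69452 + 0 = -69452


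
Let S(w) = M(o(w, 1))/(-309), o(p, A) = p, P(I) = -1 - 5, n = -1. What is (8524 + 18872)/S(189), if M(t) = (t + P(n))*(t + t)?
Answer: -156766/1281 ≈ -122.38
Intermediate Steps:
P(I) = -6
M(t) = 2*t*(-6 + t) (M(t) = (t - 6)*(t + t) = (-6 + t)*(2*t) = 2*t*(-6 + t))
S(w) = -2*w*(-6 + w)/309 (S(w) = (2*w*(-6 + w))/(-309) = (2*w*(-6 + w))*(-1/309) = -2*w*(-6 + w)/309)
(8524 + 18872)/S(189) = (8524 + 18872)/(((2/309)*189*(6 - 1*189))) = 27396/(((2/309)*189*(6 - 189))) = 27396/(((2/309)*189*(-183))) = 27396/(-23058/103) = 27396*(-103/23058) = -156766/1281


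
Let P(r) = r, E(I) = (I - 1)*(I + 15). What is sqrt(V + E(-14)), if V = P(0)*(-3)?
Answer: I*sqrt(15) ≈ 3.873*I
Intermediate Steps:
E(I) = (-1 + I)*(15 + I)
V = 0 (V = 0*(-3) = 0)
sqrt(V + E(-14)) = sqrt(0 + (-15 + (-14)**2 + 14*(-14))) = sqrt(0 + (-15 + 196 - 196)) = sqrt(0 - 15) = sqrt(-15) = I*sqrt(15)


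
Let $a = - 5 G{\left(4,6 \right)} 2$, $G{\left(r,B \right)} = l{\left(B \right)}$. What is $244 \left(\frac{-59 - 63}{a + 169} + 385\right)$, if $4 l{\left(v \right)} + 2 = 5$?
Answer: $\frac{30283084}{323} \approx 93756.0$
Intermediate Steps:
$l{\left(v \right)} = \frac{3}{4}$ ($l{\left(v \right)} = - \frac{1}{2} + \frac{1}{4} \cdot 5 = - \frac{1}{2} + \frac{5}{4} = \frac{3}{4}$)
$G{\left(r,B \right)} = \frac{3}{4}$
$a = - \frac{15}{2}$ ($a = \left(-5\right) \frac{3}{4} \cdot 2 = \left(- \frac{15}{4}\right) 2 = - \frac{15}{2} \approx -7.5$)
$244 \left(\frac{-59 - 63}{a + 169} + 385\right) = 244 \left(\frac{-59 - 63}{- \frac{15}{2} + 169} + 385\right) = 244 \left(- \frac{122}{\frac{323}{2}} + 385\right) = 244 \left(\left(-122\right) \frac{2}{323} + 385\right) = 244 \left(- \frac{244}{323} + 385\right) = 244 \cdot \frac{124111}{323} = \frac{30283084}{323}$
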